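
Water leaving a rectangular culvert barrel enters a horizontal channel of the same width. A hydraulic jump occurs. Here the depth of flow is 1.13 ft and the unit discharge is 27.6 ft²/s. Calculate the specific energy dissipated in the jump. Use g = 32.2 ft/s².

ΔE = 4.13 ft

V₁ = q/y₁ = 27.6/1.13 = 24.4 ft/s. Fr₁ = V₁/√(g·y₁) = 24.4/√(32.2×1.13) = 4.05.
From the momentum equation for a rectangular channel, y₂/y₁ = ½[√(1 + 8Fr₁²) − 1] = ½[√132.2 − 1] = 5.25.
y₂ = 5.25 × 1.13 = 5.93 ft.
Head loss: ΔE = (y₂ − y₁)³/(4y₁y₂) = (5.93 − 1.13)³/(4×1.13×5.93) = 111/26.8 = 4.13 ft.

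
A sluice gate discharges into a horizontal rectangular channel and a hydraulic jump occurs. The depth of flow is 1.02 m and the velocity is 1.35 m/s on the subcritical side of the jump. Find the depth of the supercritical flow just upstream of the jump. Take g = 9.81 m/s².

Fr₂ = V₂/√(g·y₂) = 1.35/√(9.81×1.02) = 0.427.
From the momentum equation (using Fr₂), y₁/y₂ = ½[√(1 + 8Fr₂²) − 1] = ½[√2.457 − 1] = 0.284.
y₁ = 0.284 × 1.02 = 0.289 m.

y₁ = 0.289 m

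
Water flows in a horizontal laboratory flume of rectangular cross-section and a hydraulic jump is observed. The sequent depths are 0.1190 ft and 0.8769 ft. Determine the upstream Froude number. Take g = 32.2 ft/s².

Fr₁ = 5.553

For a rectangular channel the momentum equation gives q² = ½·g·y₁·y₂·(y₁ + y₂) = ½×32.2×0.1190×0.8769×0.9959 = 1.673.
q = √1.673 = 1.294 ft²/s.
V₁ = q/y₁ = 10.87 ft/s; Fr₁ = V₁/√(g·y₁) = 5.553.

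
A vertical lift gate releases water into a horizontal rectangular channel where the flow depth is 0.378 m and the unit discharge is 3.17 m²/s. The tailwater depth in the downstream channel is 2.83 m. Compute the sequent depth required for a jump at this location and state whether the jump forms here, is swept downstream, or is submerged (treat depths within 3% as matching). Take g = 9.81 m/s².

y₂ = 2.15 m; the jump is submerged

V₁ = q/y₁ = 3.17/0.378 = 8.39 m/s. Fr₁ = V₁/√(g·y₁) = 8.39/√(9.81×0.378) = 4.35.
Sequent-depth ratio: y₂/y₁ = ½[√(1 + 8Fr₁²) − 1] = ½[√152.7 − 1] = 5.68.
y₂ = 5.68 × 0.378 = 2.15 m.
Tailwater y_tw = 2.83 m: y_tw > y₂, so the jump is submerged.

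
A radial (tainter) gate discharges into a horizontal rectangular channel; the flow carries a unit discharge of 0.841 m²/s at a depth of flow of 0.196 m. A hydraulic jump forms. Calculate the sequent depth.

y₂ = 0.765 m

V₁ = q/y₁ = 0.841/0.196 = 4.29 m/s. Fr₁ = V₁/√(g·y₁) = 4.29/√(9.81×0.196) = 3.09.
Conjugate-depth relation: y₂/y₁ = ½[√(1 + 8Fr₁²) − 1] = ½[√77.60 − 1] = 3.90.
y₂ = 3.90 × 0.196 = 0.765 m.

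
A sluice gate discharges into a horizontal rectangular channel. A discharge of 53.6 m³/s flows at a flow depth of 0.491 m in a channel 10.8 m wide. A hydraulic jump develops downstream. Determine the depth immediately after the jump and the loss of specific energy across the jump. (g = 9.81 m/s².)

q = Q/b = 53.6/10.8 = 4.96 m²/s; V₁ = q/y₁ = 10.1 m/s. Fr₁ = V₁/√(g·y₁) = 4.61.
Conjugate-depth relation: y₂/y₁ = ½[√(1 + 8Fr₁²) − 1] = ½[√170.7 − 1] = 6.03.
y₂ = 6.03 × 0.491 = 2.96 m.
V₂ = q/y₂ = 4.96/2.96 = 1.68 m/s. E₁ = y₁ + V₁²/2g = 5.70 m; E₂ = y₂ + V₂²/2g = 3.11 m. ΔE = E₁ − E₂ = 2.59 m.

y₂ = 2.96 m; ΔE = 2.59 m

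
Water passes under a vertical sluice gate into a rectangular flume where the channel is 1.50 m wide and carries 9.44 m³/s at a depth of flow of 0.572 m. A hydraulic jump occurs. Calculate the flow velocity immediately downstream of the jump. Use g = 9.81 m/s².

q = Q/b = 9.44/1.50 = 6.29 m²/s; V₁ = q/y₁ = 11.0 m/s. Fr₁ = V₁/√(g·y₁) = 4.64.
From the momentum equation for a rectangular channel, y₂/y₁ = ½[√(1 + 8Fr₁²) − 1] = ½[√173.6 − 1] = 6.09.
y₂ = 6.09 × 0.572 = 3.48 m.
V₂ = q/y₂ = 6.29/3.48 = 1.81 m/s.

V₂ = 1.81 m/s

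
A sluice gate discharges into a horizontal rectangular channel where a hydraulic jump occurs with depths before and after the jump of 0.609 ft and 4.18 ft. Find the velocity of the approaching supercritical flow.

For a rectangular channel the momentum equation gives q² = ½·g·y₁·y₂·(y₁ + y₂) = ½×32.2×0.609×4.18×4.79 = 196.
q = √196 = 14.0 ft²/s.
V₁ = q/y₁ = 14.0/0.609 = 23.0 ft/s.

V₁ = 23.0 ft/s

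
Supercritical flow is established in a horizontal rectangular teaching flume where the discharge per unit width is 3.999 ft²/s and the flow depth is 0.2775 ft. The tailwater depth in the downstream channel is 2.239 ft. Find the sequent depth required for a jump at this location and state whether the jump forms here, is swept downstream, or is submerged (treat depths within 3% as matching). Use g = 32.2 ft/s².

y₂ = 1.758 ft; the jump is submerged

V₁ = q/y₁ = 3.999/0.2775 = 14.41 ft/s. Fr₁ = V₁/√(g·y₁) = 14.41/√(32.2×0.2775) = 4.821.
Conjugate-depth relation: y₂/y₁ = ½[√(1 + 8Fr₁²) − 1] = ½[√186.93 − 1] = 6.336.
y₂ = 6.336 × 0.2775 = 1.758 ft.
Tailwater y_tw = 2.239 ft: y_tw > y₂, so the jump is submerged.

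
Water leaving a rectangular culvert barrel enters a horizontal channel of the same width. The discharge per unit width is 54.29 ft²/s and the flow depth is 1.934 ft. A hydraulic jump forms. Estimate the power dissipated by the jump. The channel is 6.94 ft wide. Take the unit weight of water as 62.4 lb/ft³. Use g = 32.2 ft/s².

V₁ = q/y₁ = 54.29/1.934 = 28.07 ft/s. Fr₁ = V₁/√(g·y₁) = 28.07/√(32.2×1.934) = 3.557.
From the momentum equation for a rectangular channel, y₂/y₁ = ½[√(1 + 8Fr₁²) − 1] = ½[√102.23 − 1] = 4.555.
y₂ = 4.555 × 1.934 = 8.810 ft.
V₂ = q/y₂ = 54.29/8.810 = 6.162 ft/s. E₁ = y₁ + V₁²/2g = 14.17 ft; E₂ = y₂ + V₂²/2g = 9.400 ft. ΔE = E₁ − E₂ = 4.770 ft.
Q = q·b = 54.29 × 6.94 = 376.8 cfs. P = γ·Q·ΔE/550 = 62.4 × 376.8 × 4.770 / 550 = 203.9 hp.

P = 203.9 hp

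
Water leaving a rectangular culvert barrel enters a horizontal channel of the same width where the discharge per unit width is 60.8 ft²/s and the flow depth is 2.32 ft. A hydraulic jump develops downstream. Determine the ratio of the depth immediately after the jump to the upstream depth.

V₁ = q/y₁ = 60.8/2.32 = 26.2 ft/s. Fr₁ = V₁/√(g·y₁) = 26.2/√(32.2×2.32) = 3.03.
Bélanger equation: y₂/y₁ = ½[√(1 + 8Fr₁²) − 1] = ½[√74.55 − 1] = 3.82.

y₂/y₁ = 3.82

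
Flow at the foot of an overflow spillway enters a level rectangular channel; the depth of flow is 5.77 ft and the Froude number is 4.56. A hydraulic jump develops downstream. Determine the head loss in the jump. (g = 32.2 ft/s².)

ΔE = 29.6 ft

Fr₁ = 4.56 (given).
Bélanger equation: y₂/y₁ = ½[√(1 + 8Fr₁²) − 1] = ½[√167.3 − 1] = 5.97.
y₂ = 5.97 × 5.77 = 34.4 ft.
Head loss: ΔE = (y₂ − y₁)³/(4y₁y₂) = (34.4 − 5.77)³/(4×5.77×34.4) = 23557/795 = 29.6 ft.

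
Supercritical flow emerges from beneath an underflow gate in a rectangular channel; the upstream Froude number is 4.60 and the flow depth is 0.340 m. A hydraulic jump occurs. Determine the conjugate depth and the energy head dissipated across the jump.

Fr₁ = 4.60 (given).
Conjugate-depth relation: y₂/y₁ = ½[√(1 + 8Fr₁²) − 1] = ½[√170.3 − 1] = 6.02.
y₂ = 6.02 × 0.340 = 2.05 m.
V₁ = Fr₁·√(g·y₁) = 4.60×√(9.81×0.340) = 8.40 m/s; q = V₁·y₁ = 2.86 m²/s. V₂ = q/y₂ = 2.86/2.05 = 1.39 m/s. E₁ = y₁ + V₁²/2g = 3.94 m; E₂ = y₂ + V₂²/2g = 2.15 m. ΔE = E₁ − E₂ = 1.79 m.

y₂ = 2.05 m; ΔE = 1.79 m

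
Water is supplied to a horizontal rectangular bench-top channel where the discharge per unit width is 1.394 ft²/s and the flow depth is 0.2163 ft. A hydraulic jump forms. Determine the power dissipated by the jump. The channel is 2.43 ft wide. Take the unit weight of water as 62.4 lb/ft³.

V₁ = q/y₁ = 1.394/0.2163 = 6.445 ft/s. Fr₁ = V₁/√(g·y₁) = 6.445/√(32.2×0.2163) = 2.442.
Conjugate-depth relation: y₂/y₁ = ½[√(1 + 8Fr₁²) − 1] = ½[√48.708 − 1] = 2.990.
y₂ = 2.990 × 0.2163 = 0.6466 ft.
V₂ = q/y₂ = 1.394/0.6466 = 2.156 ft/s. E₁ = y₁ + V₁²/2g = 0.8613 ft; E₂ = y₂ + V₂²/2g = 0.7188 ft. ΔE = E₁ − E₂ = 0.1424 ft.
Q = q·b = 1.394 × 2.43 = 3.387 cfs. P = γ·Q·ΔE/550 = 62.4 × 3.387 × 0.1424 / 550 = 0.05475 hp.

P = 0.05475 hp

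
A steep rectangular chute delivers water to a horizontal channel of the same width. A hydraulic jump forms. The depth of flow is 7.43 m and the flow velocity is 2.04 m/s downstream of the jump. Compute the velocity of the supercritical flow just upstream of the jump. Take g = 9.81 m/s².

V₁ = 19.7 m/s

Fr₂ = V₂/√(g·y₂) = 2.04/√(9.81×7.43) = 0.239.
From the momentum equation (using Fr₂), y₁/y₂ = ½[√(1 + 8Fr₂²) − 1] = ½[√1.457 − 1] = 0.103.
y₁ = 0.103 × 7.43 = 0.769 m.
V₁ = q/y₁ = 15.2/0.769 = 19.7 m/s.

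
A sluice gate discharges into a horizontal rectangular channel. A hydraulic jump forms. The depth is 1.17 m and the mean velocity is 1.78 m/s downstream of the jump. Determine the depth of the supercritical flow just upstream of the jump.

Fr₂ = V₂/√(g·y₂) = 1.78/√(9.81×1.17) = 0.525.
Since the conjugate-depth ratio holds either way, y₁/y₂ = ½[√(1 + 8Fr₂²) − 1] = ½[√3.208 − 1] = 0.396.
y₁ = 0.396 × 1.17 = 0.463 m.

y₁ = 0.463 m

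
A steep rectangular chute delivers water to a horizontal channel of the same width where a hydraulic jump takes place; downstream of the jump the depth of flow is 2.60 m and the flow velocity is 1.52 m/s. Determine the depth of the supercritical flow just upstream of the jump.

Fr₂ = V₂/√(g·y₂) = 1.52/√(9.81×2.60) = 0.301.
Applying the sequent-depth relation in reverse, y₁/y₂ = ½[√(1 + 8Fr₂²) − 1] = ½[√1.725 − 1] = 0.157.
y₁ = 0.157 × 2.60 = 0.407 m.

y₁ = 0.407 m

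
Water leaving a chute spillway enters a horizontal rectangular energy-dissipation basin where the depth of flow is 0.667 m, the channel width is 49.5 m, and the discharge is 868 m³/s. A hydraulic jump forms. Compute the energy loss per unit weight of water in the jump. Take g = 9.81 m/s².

q = Q/b = 868/49.5 = 17.5 m²/s; V₁ = q/y₁ = 26.3 m/s. Fr₁ = V₁/√(g·y₁) = 10.3.
Bélanger equation: y₂/y₁ = ½[√(1 + 8Fr₁²) − 1] = ½[√846.0 − 1] = 14.0.
y₂ = 14.0 × 0.667 = 9.37 m.
Head loss: ΔE = (y₂ − y₁)³/(4y₁y₂) = (9.37 − 0.667)³/(4×0.667×9.37) = 658/25.0 = 26.3 m.

ΔE = 26.3 m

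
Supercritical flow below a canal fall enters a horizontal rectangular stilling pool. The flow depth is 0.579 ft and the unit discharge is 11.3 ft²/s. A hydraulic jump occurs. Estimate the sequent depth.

V₁ = q/y₁ = 11.3/0.579 = 19.5 ft/s. Fr₁ = V₁/√(g·y₁) = 19.5/√(32.2×0.579) = 4.52.
By Bélanger, y₂/y₁ = ½[√(1 + 8Fr₁²) − 1] = ½[√164.4 − 1] = 5.91.
y₂ = 5.91 × 0.579 = 3.42 ft.

y₂ = 3.42 ft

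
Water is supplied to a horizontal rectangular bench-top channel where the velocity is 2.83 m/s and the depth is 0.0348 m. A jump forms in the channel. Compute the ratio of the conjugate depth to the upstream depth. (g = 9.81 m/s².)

y₂/y₁ = 6.37

Fr₁ = V₁/√(g·y₁) = 2.83/√(9.81×0.0348) = 4.84.
Sequent-depth ratio: y₂/y₁ = ½[√(1 + 8Fr₁²) − 1] = ½[√188.7 − 1] = 6.37.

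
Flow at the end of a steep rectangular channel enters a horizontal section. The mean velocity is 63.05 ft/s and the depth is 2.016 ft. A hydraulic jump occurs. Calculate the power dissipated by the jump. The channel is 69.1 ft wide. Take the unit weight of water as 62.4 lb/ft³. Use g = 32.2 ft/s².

Fr₁ = V₁/√(g·y₁) = 63.05/√(32.2×2.016) = 7.825.
Sequent-depth ratio: y₂/y₁ = ½[√(1 + 8Fr₁²) − 1] = ½[√490.91 − 1] = 10.58.
y₂ = 10.58 × 2.016 = 21.33 ft.
Head loss: ΔE = (y₂ − y₁)³/(4y₁y₂) = (21.33 − 2.016)³/(4×2.016×21.33) = 7200/172.0 = 41.87 ft.
q = V₁·y₁ = 63.05 × 2.016 = 127.1 ft²/s. Q = q·b = 127.1 × 69.1 = 8783 cfs. P = γ·Q·ΔE/550 = 62.4 × 8783 × 41.87 / 550 = 41720 hp.

P = 41720 hp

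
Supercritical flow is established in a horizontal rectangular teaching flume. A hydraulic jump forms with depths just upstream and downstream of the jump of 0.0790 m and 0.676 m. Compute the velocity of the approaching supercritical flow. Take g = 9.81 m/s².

V₁ = 5.63 m/s

For a rectangular channel the momentum equation gives q² = ½·g·y₁·y₂·(y₁ + y₂) = ½×9.81×0.0790×0.676×0.755 = 0.198.
q = √0.198 = 0.445 m²/s.
V₁ = q/y₁ = 0.445/0.0790 = 5.63 m/s.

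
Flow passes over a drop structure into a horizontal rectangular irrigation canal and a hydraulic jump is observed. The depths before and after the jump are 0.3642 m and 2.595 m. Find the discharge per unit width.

For a rectangular channel the momentum equation gives q² = ½·g·y₁·y₂·(y₁ + y₂) = ½×9.81×0.3642×2.595×2.959 = 13.72.
q = √13.72 = 3.704 m²/s.

q = 3.704 m²/s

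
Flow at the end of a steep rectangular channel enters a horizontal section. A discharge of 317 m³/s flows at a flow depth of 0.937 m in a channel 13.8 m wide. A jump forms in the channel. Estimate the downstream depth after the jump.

y₂ = 10.3 m

q = Q/b = 317/13.8 = 23.0 m²/s; V₁ = q/y₁ = 24.5 m/s. Fr₁ = V₁/√(g·y₁) = 8.09.
By Bélanger, y₂/y₁ = ½[√(1 + 8Fr₁²) − 1] = ½[√524.1 − 1] = 10.9.
y₂ = 10.9 × 0.937 = 10.3 m.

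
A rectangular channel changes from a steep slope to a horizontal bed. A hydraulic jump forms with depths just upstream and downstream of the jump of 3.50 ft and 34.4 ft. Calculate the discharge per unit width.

q = 271 ft²/s

For a rectangular channel the momentum equation gives q² = ½·g·y₁·y₂·(y₁ + y₂) = ½×32.2×3.50×34.4×37.9 = 73467.
q = √73467 = 271 ft²/s.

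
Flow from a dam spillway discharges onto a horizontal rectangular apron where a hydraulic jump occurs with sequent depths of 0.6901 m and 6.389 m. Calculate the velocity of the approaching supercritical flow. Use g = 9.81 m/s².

V₁ = 17.93 m/s

For a rectangular channel the momentum equation gives q² = ½·g·y₁·y₂·(y₁ + y₂) = ½×9.81×0.6901×6.389×7.079 = 153.1.
q = √153.1 = 12.37 m²/s.
V₁ = q/y₁ = 12.37/0.6901 = 17.93 m/s.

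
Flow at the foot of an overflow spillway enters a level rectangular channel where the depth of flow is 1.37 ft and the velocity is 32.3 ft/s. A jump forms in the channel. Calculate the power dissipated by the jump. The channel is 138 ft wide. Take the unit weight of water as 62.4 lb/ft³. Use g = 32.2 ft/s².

Fr₁ = V₁/√(g·y₁) = 32.3/√(32.2×1.37) = 4.86.
From the momentum equation for a rectangular channel, y₂/y₁ = ½[√(1 + 8Fr₁²) − 1] = ½[√190.2 − 1] = 6.40.
y₂ = 6.40 × 1.37 = 8.76 ft.
q = V₁·y₁ = 32.3 × 1.37 = 44.3 ft²/s. V₂ = q/y₂ = 44.3/8.76 = 5.05 ft/s. E₁ = y₁ + V₁²/2g = 17.6 ft; E₂ = y₂ + V₂²/2g = 9.16 ft. ΔE = E₁ − E₂ = 8.41 ft.
Q = q·b = 44.3 × 138 = 6107 cfs. P = γ·Q·ΔE/550 = 62.4 × 6107 × 8.41 / 550 = 5828 hp.

P = 5828 hp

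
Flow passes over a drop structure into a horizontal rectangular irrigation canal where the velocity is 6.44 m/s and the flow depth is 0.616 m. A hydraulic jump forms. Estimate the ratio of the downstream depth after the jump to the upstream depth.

Fr₁ = V₁/√(g·y₁) = 6.44/√(9.81×0.616) = 2.62.
Bélanger equation: y₂/y₁ = ½[√(1 + 8Fr₁²) − 1] = ½[√55.91 − 1] = 3.24.

y₂/y₁ = 3.24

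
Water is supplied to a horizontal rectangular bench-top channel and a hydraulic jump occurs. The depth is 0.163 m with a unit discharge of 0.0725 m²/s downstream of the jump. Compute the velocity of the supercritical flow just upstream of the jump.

V₂ = q/y₂ = 0.0725/0.163 = 0.445 m/s; Fr₂ = V₂/√(g·y₂) = 0.352.
Applying the sequent-depth relation in reverse, y₁/y₂ = ½[√(1 + 8Fr₂²) − 1] = ½[√1.990 − 1] = 0.205.
y₁ = 0.205 × 0.163 = 0.0335 m.
V₁ = q/y₁ = 0.0725/0.0335 = 2.17 m/s.

V₁ = 2.17 m/s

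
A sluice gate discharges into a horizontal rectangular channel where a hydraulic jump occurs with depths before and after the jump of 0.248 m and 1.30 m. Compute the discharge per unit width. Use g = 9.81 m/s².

For a rectangular channel the momentum equation gives q² = ½·g·y₁·y₂·(y₁ + y₂) = ½×9.81×0.248×1.30×1.55 = 2.45.
q = √2.45 = 1.56 m²/s.

q = 1.56 m²/s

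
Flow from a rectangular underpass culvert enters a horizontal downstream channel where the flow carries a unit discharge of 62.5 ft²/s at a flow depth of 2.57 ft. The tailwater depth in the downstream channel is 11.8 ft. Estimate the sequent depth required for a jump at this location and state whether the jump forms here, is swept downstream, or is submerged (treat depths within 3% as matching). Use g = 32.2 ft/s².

y₂ = 8.52 ft; the jump is submerged

V₁ = q/y₁ = 62.5/2.57 = 24.3 ft/s. Fr₁ = V₁/√(g·y₁) = 24.3/√(32.2×2.57) = 2.67.
From the momentum equation for a rectangular channel, y₂/y₁ = ½[√(1 + 8Fr₁²) − 1] = ½[√58.17 − 1] = 3.31.
y₂ = 3.31 × 2.57 = 8.52 ft.
Tailwater y_tw = 11.8 ft: y_tw > y₂, so the jump is submerged.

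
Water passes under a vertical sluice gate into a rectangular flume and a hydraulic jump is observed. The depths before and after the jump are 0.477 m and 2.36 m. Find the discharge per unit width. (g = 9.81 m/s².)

q = 3.96 m²/s

For a rectangular channel the momentum equation gives q² = ½·g·y₁·y₂·(y₁ + y₂) = ½×9.81×0.477×2.36×2.84 = 15.7.
q = √15.7 = 3.96 m²/s.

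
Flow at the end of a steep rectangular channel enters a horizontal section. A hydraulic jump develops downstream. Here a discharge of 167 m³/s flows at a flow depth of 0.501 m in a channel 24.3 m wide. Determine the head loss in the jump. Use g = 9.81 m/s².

ΔE = 5.81 m

q = Q/b = 167/24.3 = 6.87 m²/s; V₁ = q/y₁ = 13.7 m/s. Fr₁ = V₁/√(g·y₁) = 6.19.
Conjugate-depth relation: y₂/y₁ = ½[√(1 + 8Fr₁²) − 1] = ½[√307.3 − 1] = 8.26.
y₂ = 8.26 × 0.501 = 4.14 m.
V₂ = q/y₂ = 6.87/4.14 = 1.66 m/s. E₁ = y₁ + V₁²/2g = 10.1 m; E₂ = y₂ + V₂²/2g = 4.28 m. ΔE = E₁ − E₂ = 5.81 m.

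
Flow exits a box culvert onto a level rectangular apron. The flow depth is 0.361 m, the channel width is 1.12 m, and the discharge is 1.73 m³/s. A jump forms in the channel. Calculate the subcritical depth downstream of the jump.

y₂ = 0.994 m

q = Q/b = 1.73/1.12 = 1.54 m²/s; V₁ = q/y₁ = 4.28 m/s. Fr₁ = V₁/√(g·y₁) = 2.27.
By Bélanger, y₂/y₁ = ½[√(1 + 8Fr₁²) − 1] = ½[√42.36 − 1] = 2.75.
y₂ = 2.75 × 0.361 = 0.994 m.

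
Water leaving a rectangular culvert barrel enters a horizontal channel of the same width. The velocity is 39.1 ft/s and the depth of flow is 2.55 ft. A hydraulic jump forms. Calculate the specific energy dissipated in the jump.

Fr₁ = V₁/√(g·y₁) = 39.1/√(32.2×2.55) = 4.31.
Conjugate-depth relation: y₂/y₁ = ½[√(1 + 8Fr₁²) − 1] = ½[√150.0 − 1] = 5.62.
y₂ = 5.62 × 2.55 = 14.3 ft.
Head loss: ΔE = (y₂ − y₁)³/(4y₁y₂) = (14.3 − 2.55)³/(4×2.55×14.3) = 1638/146 = 11.2 ft.

ΔE = 11.2 ft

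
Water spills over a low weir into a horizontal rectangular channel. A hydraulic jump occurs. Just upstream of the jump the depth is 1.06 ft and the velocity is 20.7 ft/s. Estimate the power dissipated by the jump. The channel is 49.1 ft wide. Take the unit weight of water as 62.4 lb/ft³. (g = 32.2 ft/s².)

Fr₁ = V₁/√(g·y₁) = 20.7/√(32.2×1.06) = 3.54.
Conjugate-depth relation: y₂/y₁ = ½[√(1 + 8Fr₁²) − 1] = ½[√101.4 − 1] = 4.54.
y₂ = 4.54 × 1.06 = 4.81 ft.
Head loss: ΔE = (y₂ − y₁)³/(4y₁y₂) = (4.81 − 1.06)³/(4×1.06×4.81) = 52.6/20.4 = 2.58 ft.
q = V₁·y₁ = 20.7 × 1.06 = 21.9 ft²/s. Q = q·b = 21.9 × 49.1 = 1077 cfs. P = γ·Q·ΔE/550 = 62.4 × 1077 × 2.58 / 550 = 316 hp.

P = 316 hp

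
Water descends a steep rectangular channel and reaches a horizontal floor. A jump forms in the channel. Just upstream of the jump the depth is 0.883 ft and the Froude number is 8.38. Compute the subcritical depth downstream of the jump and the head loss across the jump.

y₂ = 10.0 ft; ΔE = 21.6 ft

Fr₁ = 8.38 (given).
Conjugate-depth relation: y₂/y₁ = ½[√(1 + 8Fr₁²) − 1] = ½[√562.8 − 1] = 11.4.
y₂ = 11.4 × 0.883 = 10.0 ft.
Head loss: ΔE = (y₂ − y₁)³/(4y₁y₂) = (10.0 − 0.883)³/(4×0.883×10.0) = 766/35.4 = 21.6 ft.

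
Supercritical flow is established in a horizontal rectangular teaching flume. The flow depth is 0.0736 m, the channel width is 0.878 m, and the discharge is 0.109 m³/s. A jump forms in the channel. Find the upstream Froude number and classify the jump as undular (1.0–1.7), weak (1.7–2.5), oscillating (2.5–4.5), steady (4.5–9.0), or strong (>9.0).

Fr₁ = 1.99; weak jump

q = Q/b = 0.109/0.878 = 0.124 m²/s; V₁ = q/y₁ = 1.69 m/s. Fr₁ = V₁/√(g·y₁) = 1.99.
Fr₁ = 1.99 lies in the weak range.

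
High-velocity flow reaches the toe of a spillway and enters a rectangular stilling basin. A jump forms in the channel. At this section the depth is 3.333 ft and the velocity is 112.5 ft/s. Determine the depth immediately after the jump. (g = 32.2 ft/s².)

Fr₁ = V₁/√(g·y₁) = 112.5/√(32.2×3.333) = 10.86.
Sequent-depth ratio: y₂/y₁ = ½[√(1 + 8Fr₁²) − 1] = ½[√944.42 − 1] = 14.87.
y₂ = 14.87 × 3.333 = 49.55 ft.

y₂ = 49.55 ft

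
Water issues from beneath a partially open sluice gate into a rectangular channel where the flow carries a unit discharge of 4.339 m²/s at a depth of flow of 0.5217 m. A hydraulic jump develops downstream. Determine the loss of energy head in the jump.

V₁ = q/y₁ = 4.339/0.5217 = 8.317 m/s. Fr₁ = V₁/√(g·y₁) = 8.317/√(9.81×0.5217) = 3.676.
Sequent-depth ratio: y₂/y₁ = ½[√(1 + 8Fr₁²) − 1] = ½[√109.13 − 1] = 4.723.
y₂ = 4.723 × 0.5217 = 2.464 m.
V₂ = q/y₂ = 4.339/2.464 = 1.761 m/s. E₁ = y₁ + V₁²/2g = 4.047 m; E₂ = y₂ + V₂²/2g = 2.622 m. ΔE = E₁ − E₂ = 1.425 m.

ΔE = 1.425 m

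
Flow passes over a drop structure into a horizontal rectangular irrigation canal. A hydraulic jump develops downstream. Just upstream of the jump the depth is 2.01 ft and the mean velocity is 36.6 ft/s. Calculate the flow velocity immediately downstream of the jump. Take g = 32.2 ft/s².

V₂ = 6.15 ft/s

Fr₁ = V₁/√(g·y₁) = 36.6/√(32.2×2.01) = 4.55.
Bélanger equation: y₂/y₁ = ½[√(1 + 8Fr₁²) − 1] = ½[√166.6 − 1] = 5.95.
y₂ = 5.95 × 2.01 = 12.0 ft.
q = V₁·y₁ = 36.6 × 2.01 = 73.6 ft²/s.
V₂ = q/y₂ = 73.6/12.0 = 6.15 ft/s.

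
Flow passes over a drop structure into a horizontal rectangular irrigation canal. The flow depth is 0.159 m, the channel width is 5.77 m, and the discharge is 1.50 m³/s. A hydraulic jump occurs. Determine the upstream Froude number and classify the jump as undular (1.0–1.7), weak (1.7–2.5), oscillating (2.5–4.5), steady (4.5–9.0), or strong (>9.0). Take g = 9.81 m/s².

Fr₁ = 1.31; undular jump

q = Q/b = 1.50/5.77 = 0.260 m²/s; V₁ = q/y₁ = 1.64 m/s. Fr₁ = V₁/√(g·y₁) = 1.31.
Fr₁ = 1.31 lies in the undular range.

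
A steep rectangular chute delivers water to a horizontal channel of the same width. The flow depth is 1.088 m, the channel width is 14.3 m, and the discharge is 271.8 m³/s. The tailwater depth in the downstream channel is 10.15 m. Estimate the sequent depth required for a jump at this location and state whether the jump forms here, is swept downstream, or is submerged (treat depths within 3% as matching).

q = Q/b = 271.8/14.3 = 19.01 m²/s; V₁ = q/y₁ = 17.47 m/s. Fr₁ = V₁/√(g·y₁) = 5.347.
From the momentum equation for a rectangular channel, y₂/y₁ = ½[√(1 + 8Fr₁²) − 1] = ½[√229.75 − 1] = 7.079.
y₂ = 7.079 × 1.088 = 7.702 m.
Tailwater y_tw = 10.15 m: y_tw > y₂, so the jump is submerged.

y₂ = 7.702 m; the jump is submerged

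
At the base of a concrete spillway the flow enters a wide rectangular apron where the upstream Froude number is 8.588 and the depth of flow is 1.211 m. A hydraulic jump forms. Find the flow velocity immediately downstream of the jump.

V₂ = 2.540 m/s

Fr₁ = 8.588 (given).
Bélanger equation: y₂/y₁ = ½[√(1 + 8Fr₁²) − 1] = ½[√591.03 − 1] = 11.66.
y₂ = 11.66 × 1.211 = 14.11 m.
V₁ = Fr₁·√(g·y₁) = 8.588×√(9.81×1.211) = 29.60 m/s; q = V₁·y₁ = 35.85 m²/s.
V₂ = q/y₂ = 35.85/14.11 = 2.540 m/s.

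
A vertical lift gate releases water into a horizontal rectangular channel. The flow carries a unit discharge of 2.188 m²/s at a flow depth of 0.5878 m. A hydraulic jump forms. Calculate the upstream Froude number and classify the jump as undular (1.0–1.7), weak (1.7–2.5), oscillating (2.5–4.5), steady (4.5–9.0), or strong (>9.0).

V₁ = q/y₁ = 2.188/0.5878 = 3.722 m/s. Fr₁ = V₁/√(g·y₁) = 3.722/√(9.81×0.5878) = 1.550.
Fr₁ = 1.550 lies in the undular range.

Fr₁ = 1.550; undular jump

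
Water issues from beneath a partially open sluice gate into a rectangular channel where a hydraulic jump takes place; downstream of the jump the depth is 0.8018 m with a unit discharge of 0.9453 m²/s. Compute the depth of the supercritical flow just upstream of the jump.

V₂ = q/y₂ = 0.9453/0.8018 = 1.179 m/s; Fr₂ = V₂/√(g·y₂) = 0.4204.
From the momentum equation (using Fr₂), y₁/y₂ = ½[√(1 + 8Fr₂²) − 1] = ½[√2.4137 − 1] = 0.2768.
y₁ = 0.2768 × 0.8018 = 0.2219 m.

y₁ = 0.2219 m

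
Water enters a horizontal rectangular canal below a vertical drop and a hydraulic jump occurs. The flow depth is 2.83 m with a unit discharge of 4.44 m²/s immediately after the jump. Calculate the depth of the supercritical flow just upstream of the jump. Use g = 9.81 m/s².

V₂ = q/y₂ = 4.44/2.83 = 1.57 m/s; Fr₂ = V₂/√(g·y₂) = 0.298.
Since the conjugate-depth ratio holds either way, y₁/y₂ = ½[√(1 + 8Fr₂²) − 1] = ½[√1.709 − 1] = 0.154.
y₁ = 0.154 × 2.83 = 0.435 m.

y₁ = 0.435 m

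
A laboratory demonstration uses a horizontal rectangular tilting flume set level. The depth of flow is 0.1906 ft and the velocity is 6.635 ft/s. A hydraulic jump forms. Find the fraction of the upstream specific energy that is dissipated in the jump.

ΔE/E₁ = 0.205 (20.5%)

Fr₁ = V₁/√(g·y₁) = 6.635/√(32.2×0.1906) = 2.678.
By Bélanger, y₂/y₁ = ½[√(1 + 8Fr₁²) − 1] = ½[√58.384 − 1] = 3.320.
y₂ = 3.320 × 0.1906 = 0.6329 ft.
E₁ = y₁ + V₁²/2g = 0.8742 ft. ΔE = (y₂ − y₁)³/(4y₁y₂) = 0.1793 ft. ΔE/E₁ = 0.1793/0.8742 = 0.205.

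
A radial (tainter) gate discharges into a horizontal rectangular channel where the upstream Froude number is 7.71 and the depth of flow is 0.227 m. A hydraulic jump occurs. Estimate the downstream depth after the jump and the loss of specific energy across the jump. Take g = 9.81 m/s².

y₂ = 2.36 m; ΔE = 4.55 m

Fr₁ = 7.71 (given).
Conjugate-depth relation: y₂/y₁ = ½[√(1 + 8Fr₁²) − 1] = ½[√476.6 − 1] = 10.4.
y₂ = 10.4 × 0.227 = 2.36 m.
V₁ = Fr₁·√(g·y₁) = 7.71×√(9.81×0.227) = 11.5 m/s; q = V₁·y₁ = 2.61 m²/s. V₂ = q/y₂ = 2.61/2.36 = 1.10 m/s. E₁ = y₁ + V₁²/2g = 6.97 m; E₂ = y₂ + V₂²/2g = 2.43 m. ΔE = E₁ − E₂ = 4.55 m.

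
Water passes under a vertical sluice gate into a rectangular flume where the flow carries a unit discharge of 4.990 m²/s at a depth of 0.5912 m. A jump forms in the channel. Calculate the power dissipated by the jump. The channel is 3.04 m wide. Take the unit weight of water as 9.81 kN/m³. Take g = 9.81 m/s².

V₁ = q/y₁ = 4.990/0.5912 = 8.440 m/s. Fr₁ = V₁/√(g·y₁) = 8.440/√(9.81×0.5912) = 3.505.
From the momentum equation for a rectangular channel, y₂/y₁ = ½[√(1 + 8Fr₁²) − 1] = ½[√99.270 − 1] = 4.482.
y₂ = 4.482 × 0.5912 = 2.650 m.
V₂ = q/y₂ = 4.990/2.650 = 1.883 m/s. E₁ = y₁ + V₁²/2g = 4.222 m; E₂ = y₂ + V₂²/2g = 2.830 m. ΔE = E₁ − E₂ = 1.392 m.
Q = q·b = 4.990 × 3.04 = 15.17 m³/s. P = γ·Q·ΔE = 9.81 × 15.17 × 1.392 = 207.1 kW.

P = 207.1 kW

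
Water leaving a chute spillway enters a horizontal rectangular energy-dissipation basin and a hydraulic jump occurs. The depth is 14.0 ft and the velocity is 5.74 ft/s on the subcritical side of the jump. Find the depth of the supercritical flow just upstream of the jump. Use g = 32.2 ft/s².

y₁ = 1.81 ft

Fr₂ = V₂/√(g·y₂) = 5.74/√(32.2×14.0) = 0.270.
Since the conjugate-depth ratio holds either way, y₁/y₂ = ½[√(1 + 8Fr₂²) − 1] = ½[√1.585 − 1] = 0.129.
y₁ = 0.129 × 14.0 = 1.81 ft.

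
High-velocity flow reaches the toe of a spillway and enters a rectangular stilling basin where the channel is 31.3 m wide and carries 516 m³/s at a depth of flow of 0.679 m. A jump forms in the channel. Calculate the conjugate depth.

q = Q/b = 516/31.3 = 16.5 m²/s; V₁ = q/y₁ = 24.3 m/s. Fr₁ = V₁/√(g·y₁) = 9.41.
From the momentum equation for a rectangular channel, y₂/y₁ = ½[√(1 + 8Fr₁²) − 1] = ½[√709.0 − 1] = 12.8.
y₂ = 12.8 × 0.679 = 8.70 m.

y₂ = 8.70 m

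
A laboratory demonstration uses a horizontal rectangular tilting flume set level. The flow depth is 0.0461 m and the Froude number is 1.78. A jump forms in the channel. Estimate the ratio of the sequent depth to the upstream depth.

Fr₁ = 1.78 (given).
Sequent-depth ratio: y₂/y₁ = ½[√(1 + 8Fr₁²) − 1] = ½[√26.35 − 1] = 2.07.

y₂/y₁ = 2.07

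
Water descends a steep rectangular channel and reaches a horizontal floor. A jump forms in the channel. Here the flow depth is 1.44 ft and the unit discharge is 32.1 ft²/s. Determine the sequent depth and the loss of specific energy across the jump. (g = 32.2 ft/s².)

y₂ = 5.99 ft; ΔE = 2.72 ft

V₁ = q/y₁ = 32.1/1.44 = 22.3 ft/s. Fr₁ = V₁/√(g·y₁) = 22.3/√(32.2×1.44) = 3.27.
By Bélanger, y₂/y₁ = ½[√(1 + 8Fr₁²) − 1] = ½[√86.73 − 1] = 4.16.
y₂ = 4.16 × 1.44 = 5.99 ft.
Head loss: ΔE = (y₂ − y₁)³/(4y₁y₂) = (5.99 − 1.44)³/(4×1.44×5.99) = 93.9/34.5 = 2.72 ft.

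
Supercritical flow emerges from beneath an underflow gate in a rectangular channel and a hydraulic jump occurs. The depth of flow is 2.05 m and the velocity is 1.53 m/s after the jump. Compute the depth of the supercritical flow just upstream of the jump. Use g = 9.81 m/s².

Fr₂ = V₂/√(g·y₂) = 1.53/√(9.81×2.05) = 0.341.
Since the conjugate-depth ratio holds either way, y₁/y₂ = ½[√(1 + 8Fr₂²) − 1] = ½[√1.931 − 1] = 0.195.
y₁ = 0.195 × 2.05 = 0.399 m.

y₁ = 0.399 m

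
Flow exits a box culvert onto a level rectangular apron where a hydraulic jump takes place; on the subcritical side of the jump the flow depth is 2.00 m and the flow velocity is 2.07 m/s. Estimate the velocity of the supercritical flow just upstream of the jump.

Fr₂ = V₂/√(g·y₂) = 2.07/√(9.81×2.00) = 0.467.
From the momentum equation (using Fr₂), y₁/y₂ = ½[√(1 + 8Fr₂²) − 1] = ½[√2.747 − 1] = 0.329.
y₁ = 0.329 × 2.00 = 0.657 m.
V₁ = q/y₁ = 4.14/0.657 = 6.30 m/s.

V₁ = 6.30 m/s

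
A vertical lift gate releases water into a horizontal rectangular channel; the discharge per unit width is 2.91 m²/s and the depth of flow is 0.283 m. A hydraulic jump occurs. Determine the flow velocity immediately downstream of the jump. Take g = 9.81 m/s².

V₂ = 1.25 m/s

V₁ = q/y₁ = 2.91/0.283 = 10.3 m/s. Fr₁ = V₁/√(g·y₁) = 10.3/√(9.81×0.283) = 6.17.
From the momentum equation for a rectangular channel, y₂/y₁ = ½[√(1 + 8Fr₁²) − 1] = ½[√305.7 − 1] = 8.24.
y₂ = 8.24 × 0.283 = 2.33 m.
V₂ = q/y₂ = 2.91/2.33 = 1.25 m/s.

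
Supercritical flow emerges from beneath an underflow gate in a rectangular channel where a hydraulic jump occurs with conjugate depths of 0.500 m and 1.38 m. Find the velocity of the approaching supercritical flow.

For a rectangular channel the momentum equation gives q² = ½·g·y₁·y₂·(y₁ + y₂) = ½×9.81×0.500×1.38×1.88 = 6.36.
q = √6.36 = 2.52 m²/s.
V₁ = q/y₁ = 2.52/0.500 = 5.04 m/s.

V₁ = 5.04 m/s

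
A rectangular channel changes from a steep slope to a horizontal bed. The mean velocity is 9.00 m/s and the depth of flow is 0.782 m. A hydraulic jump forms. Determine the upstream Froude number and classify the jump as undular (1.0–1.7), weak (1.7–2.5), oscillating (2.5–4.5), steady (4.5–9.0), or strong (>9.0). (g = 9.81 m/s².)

Fr₁ = 3.25; oscillating jump

Fr₁ = V₁/√(g·y₁) = 9.00/√(9.81×0.782) = 3.25.
Fr₁ = 3.25 lies in the oscillating range.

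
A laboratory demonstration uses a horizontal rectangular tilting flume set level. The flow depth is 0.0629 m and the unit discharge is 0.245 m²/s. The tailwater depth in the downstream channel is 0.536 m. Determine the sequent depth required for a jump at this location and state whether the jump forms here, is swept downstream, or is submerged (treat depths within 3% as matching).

V₁ = q/y₁ = 0.245/0.0629 = 3.90 m/s. Fr₁ = V₁/√(g·y₁) = 3.90/√(9.81×0.0629) = 4.96.
From the momentum equation for a rectangular channel, y₂/y₁ = ½[√(1 + 8Fr₁²) − 1] = ½[√197.7 − 1] = 6.53.
y₂ = 6.53 × 0.0629 = 0.411 m.
Tailwater y_tw = 0.536 m: y_tw > y₂, so the jump is submerged.

y₂ = 0.411 m; the jump is submerged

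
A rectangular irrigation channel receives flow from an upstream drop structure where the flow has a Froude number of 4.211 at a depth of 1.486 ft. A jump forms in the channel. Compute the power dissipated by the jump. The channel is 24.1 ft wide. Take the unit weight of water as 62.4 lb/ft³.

P = 720.1 hp

Fr₁ = 4.211 (given).
Conjugate-depth relation: y₂/y₁ = ½[√(1 + 8Fr₁²) − 1] = ½[√142.86 − 1] = 5.476.
y₂ = 5.476 × 1.486 = 8.138 ft.
V₁ = Fr₁·√(g·y₁) = 4.211×√(32.2×1.486) = 29.13 ft/s; q = V₁·y₁ = 43.29 ft²/s. V₂ = q/y₂ = 43.29/8.138 = 5.319 ft/s. E₁ = y₁ + V₁²/2g = 14.66 ft; E₂ = y₂ + V₂²/2g = 8.577 ft. ΔE = E₁ − E₂ = 6.084 ft.
Q = q·b = 43.29 × 24.1 = 1043 cfs. P = γ·Q·ΔE/550 = 62.4 × 1043 × 6.084 / 550 = 720.1 hp.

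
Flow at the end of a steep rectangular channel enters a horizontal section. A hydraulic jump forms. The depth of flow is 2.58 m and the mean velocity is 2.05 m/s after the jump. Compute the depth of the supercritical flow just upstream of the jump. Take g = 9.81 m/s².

y₁ = 0.678 m

Fr₂ = V₂/√(g·y₂) = 2.05/√(9.81×2.58) = 0.407.
Since the conjugate-depth ratio holds either way, y₁/y₂ = ½[√(1 + 8Fr₂²) − 1] = ½[√2.328 − 1] = 0.263.
y₁ = 0.263 × 2.58 = 0.678 m.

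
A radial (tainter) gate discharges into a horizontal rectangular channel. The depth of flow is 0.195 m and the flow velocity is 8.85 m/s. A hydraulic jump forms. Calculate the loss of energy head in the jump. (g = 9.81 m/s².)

Fr₁ = V₁/√(g·y₁) = 8.85/√(9.81×0.195) = 6.40.
Sequent-depth ratio: y₂/y₁ = ½[√(1 + 8Fr₁²) − 1] = ½[√328.5 − 1] = 8.56.
y₂ = 8.56 × 0.195 = 1.67 m.
q = V₁·y₁ = 8.85 × 0.195 = 1.73 m²/s. V₂ = q/y₂ = 1.73/1.67 = 1.03 m/s. E₁ = y₁ + V₁²/2g = 4.19 m; E₂ = y₂ + V₂²/2g = 1.72 m. ΔE = E₁ − E₂ = 2.46 m.

ΔE = 2.46 m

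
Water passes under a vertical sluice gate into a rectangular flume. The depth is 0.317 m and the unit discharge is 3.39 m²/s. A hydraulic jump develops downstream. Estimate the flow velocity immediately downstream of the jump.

V₂ = 1.32 m/s

V₁ = q/y₁ = 3.39/0.317 = 10.7 m/s. Fr₁ = V₁/√(g·y₁) = 10.7/√(9.81×0.317) = 6.06.
Sequent-depth ratio: y₂/y₁ = ½[√(1 + 8Fr₁²) − 1] = ½[√295.2 − 1] = 8.09.
y₂ = 8.09 × 0.317 = 2.56 m.
V₂ = q/y₂ = 3.39/2.56 = 1.32 m/s.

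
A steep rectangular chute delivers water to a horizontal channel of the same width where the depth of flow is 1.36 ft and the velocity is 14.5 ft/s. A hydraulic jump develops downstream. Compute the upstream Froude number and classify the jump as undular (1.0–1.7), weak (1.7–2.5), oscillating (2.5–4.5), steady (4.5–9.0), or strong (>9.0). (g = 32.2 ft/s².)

Fr₁ = 2.19; weak jump

Fr₁ = V₁/√(g·y₁) = 14.5/√(32.2×1.36) = 2.19.
Fr₁ = 2.19 lies in the weak range.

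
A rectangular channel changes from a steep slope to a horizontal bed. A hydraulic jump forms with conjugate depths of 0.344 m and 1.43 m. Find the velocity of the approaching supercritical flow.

V₁ = 6.01 m/s

For a rectangular channel the momentum equation gives q² = ½·g·y₁·y₂·(y₁ + y₂) = ½×9.81×0.344×1.43×1.77 = 4.28.
q = √4.28 = 2.07 m²/s.
V₁ = q/y₁ = 2.07/0.344 = 6.01 m/s.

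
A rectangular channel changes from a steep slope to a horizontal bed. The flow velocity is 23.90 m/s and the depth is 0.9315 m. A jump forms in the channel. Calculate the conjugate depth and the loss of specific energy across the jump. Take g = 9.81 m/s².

Fr₁ = V₁/√(g·y₁) = 23.90/√(9.81×0.9315) = 7.906.
Conjugate-depth relation: y₂/y₁ = ½[√(1 + 8Fr₁²) − 1] = ½[√501.07 − 1] = 10.69.
y₂ = 10.69 × 0.9315 = 9.960 m.
q = V₁·y₁ = 23.90 × 0.9315 = 22.26 m²/s. V₂ = q/y₂ = 22.26/9.960 = 2.235 m/s. E₁ = y₁ + V₁²/2g = 30.05 m; E₂ = y₂ + V₂²/2g = 10.21 m. ΔE = E₁ − E₂ = 19.83 m.

y₂ = 9.960 m; ΔE = 19.83 m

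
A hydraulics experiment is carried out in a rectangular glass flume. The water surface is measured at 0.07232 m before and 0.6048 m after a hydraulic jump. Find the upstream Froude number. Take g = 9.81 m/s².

For a rectangular channel the momentum equation gives q² = ½·g·y₁·y₂·(y₁ + y₂) = ½×9.81×0.07232×0.6048×0.6771 = 0.1453.
q = √0.1453 = 0.3811 m²/s.
V₁ = q/y₁ = 5.270 m/s; Fr₁ = V₁/√(g·y₁) = 6.257.

Fr₁ = 6.257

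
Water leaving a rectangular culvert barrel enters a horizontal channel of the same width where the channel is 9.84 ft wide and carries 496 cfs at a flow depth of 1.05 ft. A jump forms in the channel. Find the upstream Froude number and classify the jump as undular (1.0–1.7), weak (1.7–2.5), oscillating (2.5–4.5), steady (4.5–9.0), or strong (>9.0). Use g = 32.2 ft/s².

Fr₁ = 8.26; steady jump

q = Q/b = 496/9.84 = 50.4 ft²/s; V₁ = q/y₁ = 48.0 ft/s. Fr₁ = V₁/√(g·y₁) = 8.26.
Fr₁ = 8.26 lies in the steady range.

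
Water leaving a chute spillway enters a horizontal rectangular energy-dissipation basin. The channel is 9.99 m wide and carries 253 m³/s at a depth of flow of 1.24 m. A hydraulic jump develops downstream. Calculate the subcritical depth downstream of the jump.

q = Q/b = 253/9.99 = 25.3 m²/s; V₁ = q/y₁ = 20.4 m/s. Fr₁ = V₁/√(g·y₁) = 5.86.
Bélanger equation: y₂/y₁ = ½[√(1 + 8Fr₁²) − 1] = ½[√275.3 − 1] = 7.80.
y₂ = 7.80 × 1.24 = 9.67 m.

y₂ = 9.67 m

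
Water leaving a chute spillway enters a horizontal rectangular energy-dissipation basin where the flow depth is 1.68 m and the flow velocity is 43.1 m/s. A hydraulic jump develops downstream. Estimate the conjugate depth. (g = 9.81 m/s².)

y₂ = 24.4 m

Fr₁ = V₁/√(g·y₁) = 43.1/√(9.81×1.68) = 10.6.
Bélanger equation: y₂/y₁ = ½[√(1 + 8Fr₁²) − 1] = ½[√902.7 − 1] = 14.5.
y₂ = 14.5 × 1.68 = 24.4 m.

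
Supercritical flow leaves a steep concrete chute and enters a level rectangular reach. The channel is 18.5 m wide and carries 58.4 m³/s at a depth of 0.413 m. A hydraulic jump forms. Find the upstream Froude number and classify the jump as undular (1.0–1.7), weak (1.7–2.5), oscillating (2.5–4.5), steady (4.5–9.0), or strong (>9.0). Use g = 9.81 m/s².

Fr₁ = 3.80; oscillating jump

q = Q/b = 58.4/18.5 = 3.16 m²/s; V₁ = q/y₁ = 7.64 m/s. Fr₁ = V₁/√(g·y₁) = 3.80.
Fr₁ = 3.80 lies in the oscillating range.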